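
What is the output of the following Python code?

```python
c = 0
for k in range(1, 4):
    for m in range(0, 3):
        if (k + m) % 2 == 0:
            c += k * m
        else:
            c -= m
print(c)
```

3

k=1,m=0: odd sum, c = 0-0 = 0
k=1,m=1: even sum, c = 0+1 = 1
k=1,m=2: odd sum, c = 1-2 = -1
k=2,m=0: even sum, c = (-1)+0 = -1
k=2,m=1: odd sum, c = (-1)-1 = -2
k=2,m=2: even sum, c = (-2)+4 = 2
k=3,m=0: odd sum, c = 2-0 = 2
k=3,m=1: even sum, c = 2+3 = 5
k=3,m=2: odd sum, c = 5-2 = 3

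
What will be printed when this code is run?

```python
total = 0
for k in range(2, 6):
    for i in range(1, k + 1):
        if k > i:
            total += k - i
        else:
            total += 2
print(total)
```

k=2,i=1: 2>1, total = 0+1 = 1
k=2,i=2: not 2>2, total = 1+2 = 3
k=3,i=1: 3>1, total = 3+2 = 5
k=3,i=2: 3>2, total = 5+1 = 6
k=3,i=3: not 3>3, total = 6+2 = 8
k=4,i=1: 4>1, total = 8+3 = 11
k=4,i=2: 4>2, total = 11+2 = 13
k=4,i=3: 4>3, total = 13+1 = 14
k=4,i=4: not 4>4, total = 14+2 = 16
k=5,i=1: 5>1, total = 16+4 = 20
k=5,i=2: 5>2, total = 20+3 = 23
k=5,i=3: 5>3, total = 23+2 = 25
k=5,i=4: 5>4, total = 25+1 = 26
k=5,i=5: not 5>5, total = 26+2 = 28

28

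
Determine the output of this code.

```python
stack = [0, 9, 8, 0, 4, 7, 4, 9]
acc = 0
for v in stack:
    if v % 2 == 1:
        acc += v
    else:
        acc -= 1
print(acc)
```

20

v=0: not odd, acc = 0-1 = -1
v=9: odd, acc = (-1)+9 = 8
v=8: not odd, acc = 8-1 = 7
v=0: not odd, acc = 7-1 = 6
v=4: not odd, acc = 6-1 = 5
v=7: odd, acc = 5+7 = 12
v=4: not odd, acc = 12-1 = 11
v=9: odd, acc = 11+9 = 20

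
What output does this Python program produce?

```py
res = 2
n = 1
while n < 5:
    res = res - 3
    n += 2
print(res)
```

n=1: res = 2-3 = -1
n=3: res = (-1)-3 = -4

-4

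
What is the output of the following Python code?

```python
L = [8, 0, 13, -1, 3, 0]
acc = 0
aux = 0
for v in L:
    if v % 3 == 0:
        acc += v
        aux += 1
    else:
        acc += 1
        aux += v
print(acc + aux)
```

v=8: not %3==0, acc = 0+1 = 1; aux=8
v=0: %3==0, acc = 1+0 = 1; aux=9
v=13: not %3==0, acc = 1+1 = 2; aux=22
v=-1: not %3==0, acc = 2+1 = 3; aux=21
v=3: %3==0, acc = 3+3 = 6; aux=22
v=0: %3==0, acc = 6+0 = 6; aux=23
acc+aux = 6+23 = 29

29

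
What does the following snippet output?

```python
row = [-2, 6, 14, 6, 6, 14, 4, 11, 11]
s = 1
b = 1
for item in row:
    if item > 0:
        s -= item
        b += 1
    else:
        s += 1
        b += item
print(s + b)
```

item=-2: not >0, s = 1+1 = 2; b=-1
item=6: >0, s = 2-6 = -4; b=0
item=14: >0, s = (-4)-14 = -18; b=1
item=6: >0, s = (-18)-6 = -24; b=2
item=6: >0, s = (-24)-6 = -30; b=3
item=14: >0, s = (-30)-14 = -44; b=4
item=4: >0, s = (-44)-4 = -48; b=5
item=11: >0, s = (-48)-11 = -59; b=6
item=11: >0, s = (-59)-11 = -70; b=7
s+b = (-70)+7 = -63

-63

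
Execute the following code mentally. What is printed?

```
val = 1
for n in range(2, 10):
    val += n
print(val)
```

45

n=2: val = 1+2 = 3
n=3: val = 3+3 = 6
n=4: val = 6+4 = 10
n=5: val = 10+5 = 15
n=6: val = 15+6 = 21
n=7: val = 21+7 = 28
n=8: val = 28+8 = 36
n=9: val = 36+9 = 45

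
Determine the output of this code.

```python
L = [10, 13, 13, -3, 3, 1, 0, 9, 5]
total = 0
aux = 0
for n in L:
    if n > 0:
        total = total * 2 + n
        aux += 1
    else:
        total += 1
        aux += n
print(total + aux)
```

1339

n=10: >0, total = 0*2+10 = 10; aux=1
n=13: >0, total = 10*2+13 = 33; aux=2
n=13: >0, total = 33*2+13 = 79; aux=3
n=-3: not >0, total = 79+1 = 80; aux=0
n=3: >0, total = 80*2+3 = 163; aux=1
n=1: >0, total = 163*2+1 = 327; aux=2
n=0: not >0, total = 327+1 = 328; aux=2
n=9: >0, total = 328*2+9 = 665; aux=3
n=5: >0, total = 665*2+5 = 1335; aux=4
total+aux = 1335+4 = 1339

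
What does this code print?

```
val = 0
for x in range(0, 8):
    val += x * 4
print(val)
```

112

x=0: val = 0+0*4 = 0
x=1: val = 0+1*4 = 4
x=2: val = 4+2*4 = 12
x=3: val = 12+3*4 = 24
x=4: val = 24+4*4 = 40
x=5: val = 40+5*4 = 60
x=6: val = 60+6*4 = 84
x=7: val = 84+7*4 = 112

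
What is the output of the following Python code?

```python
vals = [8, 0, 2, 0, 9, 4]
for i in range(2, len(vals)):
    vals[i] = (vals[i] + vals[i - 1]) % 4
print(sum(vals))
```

i=2: vals[2] = (2+0)%4 = 2 → [8, 0, 2, 0, 9, 4]
i=3: vals[3] = (0+2)%4 = 2 → [8, 0, 2, 2, 9, 4]
i=4: vals[4] = (9+2)%4 = 3 → [8, 0, 2, 2, 3, 4]
i=5: vals[5] = (4+3)%4 = 3 → [8, 0, 2, 2, 3, 3]
sum = 18

18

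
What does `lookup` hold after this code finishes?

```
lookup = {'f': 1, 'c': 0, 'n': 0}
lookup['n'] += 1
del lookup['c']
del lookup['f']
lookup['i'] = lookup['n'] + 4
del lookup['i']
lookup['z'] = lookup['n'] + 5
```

lookup['n'] = 0+1 = 1 → {'f': 1, 'c': 0, 'n': 1}
del 'c' → {'f': 1, 'n': 1}
del 'f' → {'n': 1}
lookup['i'] = lookup['n']+4 = 5 → {'n': 1, 'i': 5}
del 'i' → {'n': 1}
lookup['z'] = lookup['n']+5 = 6 → {'n': 1, 'z': 6}

{'n': 1, 'z': 6}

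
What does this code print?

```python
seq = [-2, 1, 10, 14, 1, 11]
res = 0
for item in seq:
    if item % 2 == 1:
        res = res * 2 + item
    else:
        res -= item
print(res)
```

item=-2: not odd, res = 0-(-2) = 2
item=1: odd, res = 2*2+1 = 5
item=10: not odd, res = 5-10 = -5
item=14: not odd, res = (-5)-14 = -19
item=1: odd, res = (-19)*2+1 = -37
item=11: odd, res = (-37)*2+11 = -63

-63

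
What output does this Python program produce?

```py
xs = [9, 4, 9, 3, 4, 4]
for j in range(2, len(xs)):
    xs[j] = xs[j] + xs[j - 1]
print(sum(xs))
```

86

j=2: xs[2] = 9+4 = 13 → [9, 4, 13, 3, 4, 4]
j=3: xs[3] = 3+13 = 16 → [9, 4, 13, 16, 4, 4]
j=4: xs[4] = 4+16 = 20 → [9, 4, 13, 16, 20, 4]
j=5: xs[5] = 4+20 = 24 → [9, 4, 13, 16, 20, 24]
sum = 86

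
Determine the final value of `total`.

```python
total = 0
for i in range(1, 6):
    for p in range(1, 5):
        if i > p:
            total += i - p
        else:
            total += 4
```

i=1,p=1: not 1>1, total = 0+4 = 4
i=1,p=2: not 1>2, total = 4+4 = 8
i=1,p=3: not 1>3, total = 8+4 = 12
i=1,p=4: not 1>4, total = 12+4 = 16
i=2,p=1: 2>1, total = 16+1 = 17
i=2,p=2: not 2>2, total = 17+4 = 21
i=2,p=3: not 2>3, total = 21+4 = 25
i=2,p=4: not 2>4, total = 25+4 = 29
i=3,p=1: 3>1, total = 29+2 = 31
i=3,p=2: 3>2, total = 31+1 = 32
i=3,p=3: not 3>3, total = 32+4 = 36
i=3,p=4: not 3>4, total = 36+4 = 40
i=4,p=1: 4>1, total = 40+3 = 43
i=4,p=2: 4>2, total = 43+2 = 45
i=4,p=3: 4>3, total = 45+1 = 46
i=4,p=4: not 4>4, total = 46+4 = 50
i=5,p=1: 5>1, total = 50+4 = 54
i=5,p=2: 5>2, total = 54+3 = 57
i=5,p=3: 5>3, total = 57+2 = 59
i=5,p=4: 5>4, total = 59+1 = 60

60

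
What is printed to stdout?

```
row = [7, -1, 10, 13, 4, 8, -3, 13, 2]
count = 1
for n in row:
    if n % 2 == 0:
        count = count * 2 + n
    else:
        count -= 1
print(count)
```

86

n=7: not even, count = 1-1 = 0
n=-1: not even, count = 0-1 = -1
n=10: even, count = (-1)*2+10 = 8
n=13: not even, count = 8-1 = 7
n=4: even, count = 7*2+4 = 18
n=8: even, count = 18*2+8 = 44
n=-3: not even, count = 44-1 = 43
n=13: not even, count = 43-1 = 42
n=2: even, count = 42*2+2 = 86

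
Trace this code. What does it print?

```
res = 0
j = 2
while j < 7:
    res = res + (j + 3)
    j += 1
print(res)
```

35

j=2: res = 0+5 = 5
j=3: res = 5+6 = 11
j=4: res = 11+7 = 18
j=5: res = 18+8 = 26
j=6: res = 26+9 = 35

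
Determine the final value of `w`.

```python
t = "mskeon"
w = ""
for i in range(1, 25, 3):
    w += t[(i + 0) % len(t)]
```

'sosososo'

i=1: add t[1]='s' → 's'
i=4: add t[4]='o' → 'so'
i=7: add t[1]='s' → 'sos'
i=10: add t[4]='o' → 'soso'
i=13: add t[1]='s' → 'sosos'
i=16: add t[4]='o' → 'sososo'
i=19: add t[1]='s' → 'sososos'
i=22: add t[4]='o' → 'sosososo'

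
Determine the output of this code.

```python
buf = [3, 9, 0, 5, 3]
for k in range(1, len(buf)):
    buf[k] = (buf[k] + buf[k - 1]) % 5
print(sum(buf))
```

9

k=1: buf[1] = (9+3)%5 = 2 → [3, 2, 0, 5, 3]
k=2: buf[2] = (0+2)%5 = 2 → [3, 2, 2, 5, 3]
k=3: buf[3] = (5+2)%5 = 2 → [3, 2, 2, 2, 3]
k=4: buf[4] = (3+2)%5 = 0 → [3, 2, 2, 2, 0]
sum = 9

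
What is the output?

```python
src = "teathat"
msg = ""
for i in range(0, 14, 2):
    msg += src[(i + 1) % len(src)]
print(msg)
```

i=0: add src[1]='e' → 'e'
i=2: add src[3]='t' → 'et'
i=4: add src[5]='a' → 'eta'
i=6: add src[0]='t' → 'etat'
i=8: add src[2]='a' → 'etata'
i=10: add src[4]='h' → 'etatah'
i=12: add src[6]='t' → 'etataht'

etataht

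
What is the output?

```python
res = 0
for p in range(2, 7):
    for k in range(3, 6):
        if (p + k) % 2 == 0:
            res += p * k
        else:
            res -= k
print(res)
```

80

p=2,k=3: odd sum, res = 0-3 = -3
p=2,k=4: even sum, res = (-3)+8 = 5
p=2,k=5: odd sum, res = 5-5 = 0
p=3,k=3: even sum, res = 0+9 = 9
p=3,k=4: odd sum, res = 9-4 = 5
p=3,k=5: even sum, res = 5+15 = 20
p=4,k=3: odd sum, res = 20-3 = 17
p=4,k=4: even sum, res = 17+16 = 33
p=4,k=5: odd sum, res = 33-5 = 28
p=5,k=3: even sum, res = 28+15 = 43
p=5,k=4: odd sum, res = 43-4 = 39
p=5,k=5: even sum, res = 39+25 = 64
p=6,k=3: odd sum, res = 64-3 = 61
p=6,k=4: even sum, res = 61+24 = 85
p=6,k=5: odd sum, res = 85-5 = 80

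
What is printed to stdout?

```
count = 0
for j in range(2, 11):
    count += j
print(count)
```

54

j=2: count = 0+2 = 2
j=3: count = 2+3 = 5
j=4: count = 5+4 = 9
j=5: count = 9+5 = 14
j=6: count = 14+6 = 20
j=7: count = 20+7 = 27
j=8: count = 27+8 = 35
j=9: count = 35+9 = 44
j=10: count = 44+10 = 54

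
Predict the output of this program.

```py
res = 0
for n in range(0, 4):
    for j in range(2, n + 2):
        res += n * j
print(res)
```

39

n=1,j=2: res = 0+2 = 2
n=2,j=2: res = 2+4 = 6
n=2,j=3: res = 6+6 = 12
n=3,j=2: res = 12+6 = 18
n=3,j=3: res = 18+9 = 27
n=3,j=4: res = 27+12 = 39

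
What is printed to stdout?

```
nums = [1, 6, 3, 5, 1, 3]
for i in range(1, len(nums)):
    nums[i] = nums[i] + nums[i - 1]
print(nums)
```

[1, 7, 10, 15, 16, 19]

i=1: nums[1] = 6+1 = 7 → [1, 7, 3, 5, 1, 3]
i=2: nums[2] = 3+7 = 10 → [1, 7, 10, 5, 1, 3]
i=3: nums[3] = 5+10 = 15 → [1, 7, 10, 15, 1, 3]
i=4: nums[4] = 1+15 = 16 → [1, 7, 10, 15, 16, 3]
i=5: nums[5] = 3+16 = 19 → [1, 7, 10, 15, 16, 19]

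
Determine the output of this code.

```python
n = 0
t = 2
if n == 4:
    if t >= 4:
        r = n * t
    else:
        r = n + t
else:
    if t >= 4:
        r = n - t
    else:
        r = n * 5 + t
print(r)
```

2

n=0, t=2
n == 4 is False; t >= 4 is False
→ r = n * 5 + t = 2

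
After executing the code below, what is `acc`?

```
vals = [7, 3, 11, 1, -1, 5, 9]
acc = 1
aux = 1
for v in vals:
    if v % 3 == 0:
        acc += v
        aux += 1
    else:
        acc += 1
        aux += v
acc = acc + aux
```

44

v=7: not %3==0, acc = 1+1 = 2; aux=8
v=3: %3==0, acc = 2+3 = 5; aux=9
v=11: not %3==0, acc = 5+1 = 6; aux=20
v=1: not %3==0, acc = 6+1 = 7; aux=21
v=-1: not %3==0, acc = 7+1 = 8; aux=20
v=5: not %3==0, acc = 8+1 = 9; aux=25
v=9: %3==0, acc = 9+9 = 18; aux=26
acc+aux = 18+26 = 44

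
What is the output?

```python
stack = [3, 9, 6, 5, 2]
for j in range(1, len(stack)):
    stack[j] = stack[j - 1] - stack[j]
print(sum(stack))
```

-51

j=1: stack[1] = 3-9 = -6 → [3, -6, 6, 5, 2]
j=2: stack[2] = (-6)-6 = -12 → [3, -6, -12, 5, 2]
j=3: stack[3] = (-12)-5 = -17 → [3, -6, -12, -17, 2]
j=4: stack[4] = (-17)-2 = -19 → [3, -6, -12, -17, -19]
sum = -51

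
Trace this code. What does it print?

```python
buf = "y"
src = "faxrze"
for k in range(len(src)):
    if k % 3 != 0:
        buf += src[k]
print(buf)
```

yaxze

k=0: skip
k=1: add 'a' → 'ya'
k=2: add 'x' → 'yax'
k=3: skip
k=4: add 'z' → 'yaxz'
k=5: add 'e' → 'yaxze'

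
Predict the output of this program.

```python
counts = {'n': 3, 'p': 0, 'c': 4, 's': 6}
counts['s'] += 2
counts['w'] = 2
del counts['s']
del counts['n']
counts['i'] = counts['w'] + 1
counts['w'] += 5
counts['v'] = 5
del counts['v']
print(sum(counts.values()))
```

counts['s'] = 6+2 = 8 → {'n': 3, 'p': 0, 'c': 4, 's': 8}
counts['w'] = 2 → {'n': 3, 'p': 0, 'c': 4, 's': 8, 'w': 2}
del 's' → {'n': 3, 'p': 0, 'c': 4, 'w': 2}
del 'n' → {'p': 0, 'c': 4, 'w': 2}
counts['i'] = counts['w']+1 = 3 → {'p': 0, 'c': 4, 'w': 2, 'i': 3}
counts['w'] = 2+5 = 7 → {'p': 0, 'c': 4, 'w': 7, 'i': 3}
counts['v'] = 5 → {'p': 0, 'c': 4, 'w': 7, 'i': 3, 'v': 5}
del 'v' → {'p': 0, 'c': 4, 'w': 7, 'i': 3}
sum of values = 14

14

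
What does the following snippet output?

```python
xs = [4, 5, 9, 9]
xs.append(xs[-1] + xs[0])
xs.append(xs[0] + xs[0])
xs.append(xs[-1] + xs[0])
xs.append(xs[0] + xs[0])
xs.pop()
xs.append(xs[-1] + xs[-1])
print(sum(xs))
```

append xs[-1]+xs[0] = 9+4 = 13 → [4, 5, 9, 9, 13]
append xs[0]+xs[0] = 4+4 = 8 → [4, 5, 9, 9, 13, 8]
append xs[-1]+xs[0] = 8+4 = 12 → [4, 5, 9, 9, 13, 8, 12]
append xs[0]+xs[0] = 4+4 = 8 → [4, 5, 9, 9, 13, 8, 12, 8]
pop() removes 8 → [4, 5, 9, 9, 13, 8, 12]
append xs[-1]+xs[-1] = 12+12 = 24 → [4, 5, 9, 9, 13, 8, 12, 24]
sum = 84

84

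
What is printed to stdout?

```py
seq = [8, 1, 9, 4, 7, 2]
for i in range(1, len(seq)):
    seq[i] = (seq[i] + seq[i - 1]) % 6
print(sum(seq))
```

21

i=1: seq[1] = (1+8)%6 = 3 → [8, 3, 9, 4, 7, 2]
i=2: seq[2] = (9+3)%6 = 0 → [8, 3, 0, 4, 7, 2]
i=3: seq[3] = (4+0)%6 = 4 → [8, 3, 0, 4, 7, 2]
i=4: seq[4] = (7+4)%6 = 5 → [8, 3, 0, 4, 5, 2]
i=5: seq[5] = (2+5)%6 = 1 → [8, 3, 0, 4, 5, 1]
sum = 21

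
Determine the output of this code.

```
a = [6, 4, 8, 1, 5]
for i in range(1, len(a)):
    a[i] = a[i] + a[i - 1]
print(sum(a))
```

77

i=1: a[1] = 4+6 = 10 → [6, 10, 8, 1, 5]
i=2: a[2] = 8+10 = 18 → [6, 10, 18, 1, 5]
i=3: a[3] = 1+18 = 19 → [6, 10, 18, 19, 5]
i=4: a[4] = 5+19 = 24 → [6, 10, 18, 19, 24]
sum = 77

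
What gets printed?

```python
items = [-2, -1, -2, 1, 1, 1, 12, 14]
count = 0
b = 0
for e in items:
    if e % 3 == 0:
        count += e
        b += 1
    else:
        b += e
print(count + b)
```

25

e=-2: not %3==0; b=-2
e=-1: not %3==0; b=-3
e=-2: not %3==0; b=-5
e=1: not %3==0; b=-4
e=1: not %3==0; b=-3
e=1: not %3==0; b=-2
e=12: %3==0, count = 0+12 = 12; b=-1
e=14: not %3==0; b=13
count+b = 12+13 = 25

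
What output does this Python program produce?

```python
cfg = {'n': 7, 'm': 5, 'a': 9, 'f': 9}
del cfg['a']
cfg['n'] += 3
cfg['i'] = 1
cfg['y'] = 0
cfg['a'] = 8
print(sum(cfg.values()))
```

33

del 'a' → {'n': 7, 'm': 5, 'f': 9}
cfg['n'] = 7+3 = 10 → {'n': 10, 'm': 5, 'f': 9}
cfg['i'] = 1 → {'n': 10, 'm': 5, 'f': 9, 'i': 1}
cfg['y'] = 0 → {'n': 10, 'm': 5, 'f': 9, 'i': 1, 'y': 0}
cfg['a'] = 8 → {'n': 10, 'm': 5, 'f': 9, 'i': 1, 'y': 0, 'a': 8}
sum of values = 33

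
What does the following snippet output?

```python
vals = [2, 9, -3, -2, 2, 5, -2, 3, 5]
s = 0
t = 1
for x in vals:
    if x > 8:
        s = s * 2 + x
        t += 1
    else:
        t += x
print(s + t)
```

21

x=2: not >8; t=3
x=9: >8, s = 0*2+9 = 9; t=4
x=-3: not >8; t=1
x=-2: not >8; t=-1
x=2: not >8; t=1
x=5: not >8; t=6
x=-2: not >8; t=4
x=3: not >8; t=7
x=5: not >8; t=12
s+t = 9+12 = 21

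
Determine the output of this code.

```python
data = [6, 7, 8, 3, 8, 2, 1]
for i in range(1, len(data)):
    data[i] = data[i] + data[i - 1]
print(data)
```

i=1: data[1] = 7+6 = 13 → [6, 13, 8, 3, 8, 2, 1]
i=2: data[2] = 8+13 = 21 → [6, 13, 21, 3, 8, 2, 1]
i=3: data[3] = 3+21 = 24 → [6, 13, 21, 24, 8, 2, 1]
i=4: data[4] = 8+24 = 32 → [6, 13, 21, 24, 32, 2, 1]
i=5: data[5] = 2+32 = 34 → [6, 13, 21, 24, 32, 34, 1]
i=6: data[6] = 1+34 = 35 → [6, 13, 21, 24, 32, 34, 35]

[6, 13, 21, 24, 32, 34, 35]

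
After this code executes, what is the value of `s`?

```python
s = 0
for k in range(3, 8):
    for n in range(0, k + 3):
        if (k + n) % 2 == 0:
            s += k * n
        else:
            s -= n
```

k=3,n=0: odd sum, s = 0-0 = 0
k=3,n=1: even sum, s = 0+3 = 3
k=3,n=2: odd sum, s = 3-2 = 1
k=3,n=3: even sum, s = 1+9 = 10
k=3,n=4: odd sum, s = 10-4 = 6
k=3,n=5: even sum, s = 6+15 = 21
k=4,n=0: even sum, s = 21+0 = 21
k=4,n=1: odd sum, s = 21-1 = 20
k=4,n=2: even sum, s = 20+8 = 28
k=4,n=3: odd sum, s = 28-3 = 25
k=4,n=4: even sum, s = 25+16 = 41
k=4,n=5: odd sum, s = 41-5 = 36
k=4,n=6: even sum, s = 36+24 = 60
k=5,n=0: odd sum, s = 60-0 = 60
k=5,n=1: even sum, s = 60+5 = 65
k=5,n=2: odd sum, s = 65-2 = 63
k=5,n=3: even sum, s = 63+15 = 78
k=5,n=4: odd sum, s = 78-4 = 74
k=5,n=5: even sum, s = 74+25 = 99
k=5,n=6: odd sum, s = 99-6 = 93
k=5,n=7: even sum, s = 93+35 = 128
k=6,n=0: even sum, s = 128+0 = 128
k=6,n=1: odd sum, s = 128-1 = 127
k=6,n=2: even sum, s = 127+12 = 139
k=6,n=3: odd sum, s = 139-3 = 136
k=6,n=4: even sum, s = 136+24 = 160
k=6,n=5: odd sum, s = 160-5 = 155
k=6,n=6: even sum, s = 155+36 = 191
k=6,n=7: odd sum, s = 191-7 = 184
k=6,n=8: even sum, s = 184+48 = 232
k=7,n=0: odd sum, s = 232-0 = 232
k=7,n=1: even sum, s = 232+7 = 239
k=7,n=2: odd sum, s = 239-2 = 237
k=7,n=3: even sum, s = 237+21 = 258
k=7,n=4: odd sum, s = 258-4 = 254
k=7,n=5: even sum, s = 254+35 = 289
k=7,n=6: odd sum, s = 289-6 = 283
k=7,n=7: even sum, s = 283+49 = 332
k=7,n=8: odd sum, s = 332-8 = 324
k=7,n=9: even sum, s = 324+63 = 387

387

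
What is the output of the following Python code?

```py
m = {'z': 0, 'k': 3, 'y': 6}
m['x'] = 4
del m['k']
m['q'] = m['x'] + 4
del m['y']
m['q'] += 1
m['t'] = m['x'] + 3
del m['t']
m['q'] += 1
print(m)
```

m['x'] = 4 → {'z': 0, 'k': 3, 'y': 6, 'x': 4}
del 'k' → {'z': 0, 'y': 6, 'x': 4}
m['q'] = m['x']+4 = 8 → {'z': 0, 'y': 6, 'x': 4, 'q': 8}
del 'y' → {'z': 0, 'x': 4, 'q': 8}
m['q'] = 8+1 = 9 → {'z': 0, 'x': 4, 'q': 9}
m['t'] = m['x']+3 = 7 → {'z': 0, 'x': 4, 'q': 9, 't': 7}
del 't' → {'z': 0, 'x': 4, 'q': 9}
m['q'] = 9+1 = 10 → {'z': 0, 'x': 4, 'q': 10}

{'z': 0, 'x': 4, 'q': 10}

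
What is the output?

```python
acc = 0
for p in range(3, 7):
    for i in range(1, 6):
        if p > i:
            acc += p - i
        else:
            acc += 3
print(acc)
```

52

p=3,i=1: 3>1, acc = 0+2 = 2
p=3,i=2: 3>2, acc = 2+1 = 3
p=3,i=3: not 3>3, acc = 3+3 = 6
p=3,i=4: not 3>4, acc = 6+3 = 9
p=3,i=5: not 3>5, acc = 9+3 = 12
p=4,i=1: 4>1, acc = 12+3 = 15
p=4,i=2: 4>2, acc = 15+2 = 17
p=4,i=3: 4>3, acc = 17+1 = 18
p=4,i=4: not 4>4, acc = 18+3 = 21
p=4,i=5: not 4>5, acc = 21+3 = 24
p=5,i=1: 5>1, acc = 24+4 = 28
p=5,i=2: 5>2, acc = 28+3 = 31
p=5,i=3: 5>3, acc = 31+2 = 33
p=5,i=4: 5>4, acc = 33+1 = 34
p=5,i=5: not 5>5, acc = 34+3 = 37
p=6,i=1: 6>1, acc = 37+5 = 42
p=6,i=2: 6>2, acc = 42+4 = 46
p=6,i=3: 6>3, acc = 46+3 = 49
p=6,i=4: 6>4, acc = 49+2 = 51
p=6,i=5: 6>5, acc = 51+1 = 52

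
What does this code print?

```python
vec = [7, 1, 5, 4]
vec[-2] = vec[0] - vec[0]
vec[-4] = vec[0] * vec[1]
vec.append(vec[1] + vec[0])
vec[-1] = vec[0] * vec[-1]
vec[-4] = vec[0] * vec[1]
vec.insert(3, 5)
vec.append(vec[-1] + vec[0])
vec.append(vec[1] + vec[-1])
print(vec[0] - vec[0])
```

0

vec[-2] = vec[0]-vec[0] = 7-7 = 0 → [7, 1, 0, 4]
vec[-4] = vec[0]*vec[1] = 7*1 = 7 → [7, 1, 0, 4]
append vec[1]+vec[0] = 1+7 = 8 → [7, 1, 0, 4, 8]
vec[-1] = vec[0]*vec[-1] = 7*8 = 56 → [7, 1, 0, 4, 56]
vec[-4] = vec[0]*vec[1] = 7*1 = 7 → [7, 7, 0, 4, 56]
insert 5 at 3 → [7, 7, 0, 5, 4, 56]
append vec[-1]+vec[0] = 56+7 = 63 → [7, 7, 0, 5, 4, 56, 63]
append vec[1]+vec[-1] = 7+63 = 70 → [7, 7, 0, 5, 4, 56, 63, 70]
vec[0]-vec[0] = 7-7 = 0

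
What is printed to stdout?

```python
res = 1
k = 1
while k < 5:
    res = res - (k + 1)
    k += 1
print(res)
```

-13

k=1: res = 1-2 = -1
k=2: res = (-1)-3 = -4
k=3: res = (-4)-4 = -8
k=4: res = (-8)-5 = -13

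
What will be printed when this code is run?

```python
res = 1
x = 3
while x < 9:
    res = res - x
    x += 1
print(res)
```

x=3: res = 1-3 = -2
x=4: res = (-2)-4 = -6
x=5: res = (-6)-5 = -11
x=6: res = (-11)-6 = -17
x=7: res = (-17)-7 = -24
x=8: res = (-24)-8 = -32

-32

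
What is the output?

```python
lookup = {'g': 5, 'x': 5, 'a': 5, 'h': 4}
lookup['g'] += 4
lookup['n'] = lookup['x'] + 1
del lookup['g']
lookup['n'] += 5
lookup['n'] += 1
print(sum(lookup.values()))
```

lookup['g'] = 5+4 = 9 → {'g': 9, 'x': 5, 'a': 5, 'h': 4}
lookup['n'] = lookup['x']+1 = 6 → {'g': 9, 'x': 5, 'a': 5, 'h': 4, 'n': 6}
del 'g' → {'x': 5, 'a': 5, 'h': 4, 'n': 6}
lookup['n'] = 6+5 = 11 → {'x': 5, 'a': 5, 'h': 4, 'n': 11}
lookup['n'] = 11+1 = 12 → {'x': 5, 'a': 5, 'h': 4, 'n': 12}
sum of values = 26

26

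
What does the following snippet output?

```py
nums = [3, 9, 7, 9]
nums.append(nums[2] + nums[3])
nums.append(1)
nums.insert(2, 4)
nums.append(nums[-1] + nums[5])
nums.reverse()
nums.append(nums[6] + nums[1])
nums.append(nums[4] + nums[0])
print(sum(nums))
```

100

append nums[2]+nums[3] = 7+9 = 16 → [3, 9, 7, 9, 16]
append 1 → [3, 9, 7, 9, 16, 1]
insert 4 at 2 → [3, 9, 4, 7, 9, 16, 1]
append nums[-1]+nums[5] = 1+16 = 17 → [3, 9, 4, 7, 9, 16, 1, 17]
reverse → [17, 1, 16, 9, 7, 4, 9, 3]
append nums[6]+nums[1] = 9+1 = 10 → [17, 1, 16, 9, 7, 4, 9, 3, 10]
append nums[4]+nums[0] = 7+17 = 24 → [17, 1, 16, 9, 7, 4, 9, 3, 10, 24]
sum = 100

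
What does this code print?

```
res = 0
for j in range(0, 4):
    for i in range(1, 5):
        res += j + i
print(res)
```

64

j=0,i=1: res = 0+1 = 1
j=0,i=2: res = 1+2 = 3
j=0,i=3: res = 3+3 = 6
j=0,i=4: res = 6+4 = 10
j=1,i=1: res = 10+2 = 12
j=1,i=2: res = 12+3 = 15
j=1,i=3: res = 15+4 = 19
j=1,i=4: res = 19+5 = 24
j=2,i=1: res = 24+3 = 27
j=2,i=2: res = 27+4 = 31
j=2,i=3: res = 31+5 = 36
j=2,i=4: res = 36+6 = 42
j=3,i=1: res = 42+4 = 46
j=3,i=2: res = 46+5 = 51
j=3,i=3: res = 51+6 = 57
j=3,i=4: res = 57+7 = 64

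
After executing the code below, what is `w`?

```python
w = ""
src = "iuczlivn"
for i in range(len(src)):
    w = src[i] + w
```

'nvilzcui'

i=0: prepend 'i' → 'i'
i=1: prepend 'u' → 'ui'
i=2: prepend 'c' → 'cui'
i=3: prepend 'z' → 'zcui'
i=4: prepend 'l' → 'lzcui'
i=5: prepend 'i' → 'ilzcui'
i=6: prepend 'v' → 'vilzcui'
i=7: prepend 'n' → 'nvilzcui'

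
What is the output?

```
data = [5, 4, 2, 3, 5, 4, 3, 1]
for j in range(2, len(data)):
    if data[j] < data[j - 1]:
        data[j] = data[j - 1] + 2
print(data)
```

[5, 4, 6, 8, 10, 12, 14, 16]

j=2: 2<4, data[2] = 4+2 = 6 → [5, 4, 6, 3, 5, 4, 3, 1]
j=3: 3<6, data[3] = 6+2 = 8 → [5, 4, 6, 8, 5, 4, 3, 1]
j=4: 5<8, data[4] = 8+2 = 10 → [5, 4, 6, 8, 10, 4, 3, 1]
j=5: 4<10, data[5] = 10+2 = 12 → [5, 4, 6, 8, 10, 12, 3, 1]
j=6: 3<12, data[6] = 12+2 = 14 → [5, 4, 6, 8, 10, 12, 14, 1]
j=7: 1<14, data[7] = 14+2 = 16 → [5, 4, 6, 8, 10, 12, 14, 16]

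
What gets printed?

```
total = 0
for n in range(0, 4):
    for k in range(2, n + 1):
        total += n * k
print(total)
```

n=2,k=2: total = 0+4 = 4
n=3,k=2: total = 4+6 = 10
n=3,k=3: total = 10+9 = 19

19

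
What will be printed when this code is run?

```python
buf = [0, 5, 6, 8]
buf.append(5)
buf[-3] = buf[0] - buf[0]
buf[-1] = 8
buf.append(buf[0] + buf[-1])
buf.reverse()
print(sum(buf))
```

29

append 5 → [0, 5, 6, 8, 5]
buf[-3] = buf[0]-buf[0] = 0-0 = 0 → [0, 5, 0, 8, 5]
buf[-1] = 8 → [0, 5, 0, 8, 8]
append buf[0]+buf[-1] = 0+8 = 8 → [0, 5, 0, 8, 8, 8]
reverse → [8, 8, 8, 0, 5, 0]
sum = 29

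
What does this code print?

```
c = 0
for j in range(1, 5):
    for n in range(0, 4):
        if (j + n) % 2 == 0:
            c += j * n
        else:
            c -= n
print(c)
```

16

j=1,n=0: odd sum, c = 0-0 = 0
j=1,n=1: even sum, c = 0+1 = 1
j=1,n=2: odd sum, c = 1-2 = -1
j=1,n=3: even sum, c = (-1)+3 = 2
j=2,n=0: even sum, c = 2+0 = 2
j=2,n=1: odd sum, c = 2-1 = 1
j=2,n=2: even sum, c = 1+4 = 5
j=2,n=3: odd sum, c = 5-3 = 2
j=3,n=0: odd sum, c = 2-0 = 2
j=3,n=1: even sum, c = 2+3 = 5
j=3,n=2: odd sum, c = 5-2 = 3
j=3,n=3: even sum, c = 3+9 = 12
j=4,n=0: even sum, c = 12+0 = 12
j=4,n=1: odd sum, c = 12-1 = 11
j=4,n=2: even sum, c = 11+8 = 19
j=4,n=3: odd sum, c = 19-3 = 16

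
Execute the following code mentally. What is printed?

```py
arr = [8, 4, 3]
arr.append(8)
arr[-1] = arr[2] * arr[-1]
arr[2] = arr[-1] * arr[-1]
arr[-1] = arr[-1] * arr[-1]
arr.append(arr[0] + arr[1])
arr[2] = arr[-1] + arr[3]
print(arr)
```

append 8 → [8, 4, 3, 8]
arr[-1] = arr[2]*arr[-1] = 3*8 = 24 → [8, 4, 3, 24]
arr[2] = arr[-1]*arr[-1] = 24*24 = 576 → [8, 4, 576, 24]
arr[-1] = arr[-1]*arr[-1] = 24*24 = 576 → [8, 4, 576, 576]
append arr[0]+arr[1] = 8+4 = 12 → [8, 4, 576, 576, 12]
arr[2] = arr[-1]+arr[3] = 12+576 = 588 → [8, 4, 588, 576, 12]

[8, 4, 588, 576, 12]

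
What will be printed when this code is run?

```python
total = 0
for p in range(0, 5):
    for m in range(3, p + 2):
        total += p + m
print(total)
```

p=2,m=3: total = 0+5 = 5
p=3,m=3: total = 5+6 = 11
p=3,m=4: total = 11+7 = 18
p=4,m=3: total = 18+7 = 25
p=4,m=4: total = 25+8 = 33
p=4,m=5: total = 33+9 = 42

42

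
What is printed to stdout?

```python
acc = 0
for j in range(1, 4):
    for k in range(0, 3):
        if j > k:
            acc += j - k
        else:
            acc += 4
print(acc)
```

22

j=1,k=0: 1>0, acc = 0+1 = 1
j=1,k=1: not 1>1, acc = 1+4 = 5
j=1,k=2: not 1>2, acc = 5+4 = 9
j=2,k=0: 2>0, acc = 9+2 = 11
j=2,k=1: 2>1, acc = 11+1 = 12
j=2,k=2: not 2>2, acc = 12+4 = 16
j=3,k=0: 3>0, acc = 16+3 = 19
j=3,k=1: 3>1, acc = 19+2 = 21
j=3,k=2: 3>2, acc = 21+1 = 22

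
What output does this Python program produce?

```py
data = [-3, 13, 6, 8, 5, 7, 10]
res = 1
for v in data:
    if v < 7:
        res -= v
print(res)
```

-7

v=-3: <7, res = 1-(-3) = 4
v=13: not <7
v=6: <7, res = 4-6 = -2
v=8: not <7
v=5: <7, res = (-2)-5 = -7
v=7: not <7
v=10: not <7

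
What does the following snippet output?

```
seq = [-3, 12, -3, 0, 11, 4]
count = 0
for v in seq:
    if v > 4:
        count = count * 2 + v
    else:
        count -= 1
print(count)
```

v=-3: not >4, count = 0-1 = -1
v=12: >4, count = (-1)*2+12 = 10
v=-3: not >4, count = 10-1 = 9
v=0: not >4, count = 9-1 = 8
v=11: >4, count = 8*2+11 = 27
v=4: not >4, count = 27-1 = 26

26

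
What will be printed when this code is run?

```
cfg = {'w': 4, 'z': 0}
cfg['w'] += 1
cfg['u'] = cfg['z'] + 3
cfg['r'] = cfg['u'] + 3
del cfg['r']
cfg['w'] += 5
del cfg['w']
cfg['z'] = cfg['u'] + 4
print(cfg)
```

cfg['w'] = 4+1 = 5 → {'w': 5, 'z': 0}
cfg['u'] = cfg['z']+3 = 3 → {'w': 5, 'z': 0, 'u': 3}
cfg['r'] = cfg['u']+3 = 6 → {'w': 5, 'z': 0, 'u': 3, 'r': 6}
del 'r' → {'w': 5, 'z': 0, 'u': 3}
cfg['w'] = 5+5 = 10 → {'w': 10, 'z': 0, 'u': 3}
del 'w' → {'z': 0, 'u': 3}
cfg['z'] = cfg['u']+4 = 7 → {'z': 7, 'u': 3}

{'z': 7, 'u': 3}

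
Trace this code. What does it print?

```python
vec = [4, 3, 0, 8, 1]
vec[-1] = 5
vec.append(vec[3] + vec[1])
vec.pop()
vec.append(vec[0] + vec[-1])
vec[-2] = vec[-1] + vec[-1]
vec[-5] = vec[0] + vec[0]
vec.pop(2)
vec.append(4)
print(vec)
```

vec[-1] = 5 → [4, 3, 0, 8, 5]
append vec[3]+vec[1] = 8+3 = 11 → [4, 3, 0, 8, 5, 11]
pop() removes 11 → [4, 3, 0, 8, 5]
append vec[0]+vec[-1] = 4+5 = 9 → [4, 3, 0, 8, 5, 9]
vec[-2] = vec[-1]+vec[-1] = 9+9 = 18 → [4, 3, 0, 8, 18, 9]
vec[-5] = vec[0]+vec[0] = 4+4 = 8 → [4, 8, 0, 8, 18, 9]
pop(2) removes 0 → [4, 8, 8, 18, 9]
append 4 → [4, 8, 8, 18, 9, 4]

[4, 8, 8, 18, 9, 4]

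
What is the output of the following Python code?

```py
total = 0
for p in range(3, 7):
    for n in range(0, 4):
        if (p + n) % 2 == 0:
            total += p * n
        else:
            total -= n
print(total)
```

40

p=3,n=0: odd sum, total = 0-0 = 0
p=3,n=1: even sum, total = 0+3 = 3
p=3,n=2: odd sum, total = 3-2 = 1
p=3,n=3: even sum, total = 1+9 = 10
p=4,n=0: even sum, total = 10+0 = 10
p=4,n=1: odd sum, total = 10-1 = 9
p=4,n=2: even sum, total = 9+8 = 17
p=4,n=3: odd sum, total = 17-3 = 14
p=5,n=0: odd sum, total = 14-0 = 14
p=5,n=1: even sum, total = 14+5 = 19
p=5,n=2: odd sum, total = 19-2 = 17
p=5,n=3: even sum, total = 17+15 = 32
p=6,n=0: even sum, total = 32+0 = 32
p=6,n=1: odd sum, total = 32-1 = 31
p=6,n=2: even sum, total = 31+12 = 43
p=6,n=3: odd sum, total = 43-3 = 40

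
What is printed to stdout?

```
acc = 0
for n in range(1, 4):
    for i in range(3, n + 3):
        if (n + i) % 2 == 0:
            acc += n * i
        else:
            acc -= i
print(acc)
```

28

n=1,i=3: even sum, acc = 0+3 = 3
n=2,i=3: odd sum, acc = 3-3 = 0
n=2,i=4: even sum, acc = 0+8 = 8
n=3,i=3: even sum, acc = 8+9 = 17
n=3,i=4: odd sum, acc = 17-4 = 13
n=3,i=5: even sum, acc = 13+15 = 28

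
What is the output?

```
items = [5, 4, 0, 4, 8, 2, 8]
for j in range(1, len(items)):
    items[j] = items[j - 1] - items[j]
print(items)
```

j=1: items[1] = 5-4 = 1 → [5, 1, 0, 4, 8, 2, 8]
j=2: items[2] = 1-0 = 1 → [5, 1, 1, 4, 8, 2, 8]
j=3: items[3] = 1-4 = -3 → [5, 1, 1, -3, 8, 2, 8]
j=4: items[4] = (-3)-8 = -11 → [5, 1, 1, -3, -11, 2, 8]
j=5: items[5] = (-11)-2 = -13 → [5, 1, 1, -3, -11, -13, 8]
j=6: items[6] = (-13)-8 = -21 → [5, 1, 1, -3, -11, -13, -21]

[5, 1, 1, -3, -11, -13, -21]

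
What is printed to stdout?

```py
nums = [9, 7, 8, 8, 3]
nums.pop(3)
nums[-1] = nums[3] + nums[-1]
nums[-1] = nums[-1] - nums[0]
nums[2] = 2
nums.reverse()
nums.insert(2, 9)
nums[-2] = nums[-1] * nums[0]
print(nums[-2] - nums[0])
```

-24

pop(3) removes 8 → [9, 7, 8, 3]
nums[-1] = nums[3]+nums[-1] = 3+3 = 6 → [9, 7, 8, 6]
nums[-1] = nums[-1]-nums[0] = 6-9 = -3 → [9, 7, 8, -3]
nums[2] = 2 → [9, 7, 2, -3]
reverse → [-3, 2, 7, 9]
insert 9 at 2 → [-3, 2, 9, 7, 9]
nums[-2] = nums[-1]*nums[0] = 9*(-3) = -27 → [-3, 2, 9, -27, 9]
nums[-2]-nums[0] = (-27)-(-3) = -24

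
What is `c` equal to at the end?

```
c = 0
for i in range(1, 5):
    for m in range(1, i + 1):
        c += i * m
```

i=1,m=1: c = 0+1 = 1
i=2,m=1: c = 1+2 = 3
i=2,m=2: c = 3+4 = 7
i=3,m=1: c = 7+3 = 10
i=3,m=2: c = 10+6 = 16
i=3,m=3: c = 16+9 = 25
i=4,m=1: c = 25+4 = 29
i=4,m=2: c = 29+8 = 37
i=4,m=3: c = 37+12 = 49
i=4,m=4: c = 49+16 = 65

65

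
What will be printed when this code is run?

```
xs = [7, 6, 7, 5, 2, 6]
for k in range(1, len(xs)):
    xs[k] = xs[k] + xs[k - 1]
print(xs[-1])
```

33

k=1: xs[1] = 6+7 = 13 → [7, 13, 7, 5, 2, 6]
k=2: xs[2] = 7+13 = 20 → [7, 13, 20, 5, 2, 6]
k=3: xs[3] = 5+20 = 25 → [7, 13, 20, 25, 2, 6]
k=4: xs[4] = 2+25 = 27 → [7, 13, 20, 25, 27, 6]
k=5: xs[5] = 6+27 = 33 → [7, 13, 20, 25, 27, 33]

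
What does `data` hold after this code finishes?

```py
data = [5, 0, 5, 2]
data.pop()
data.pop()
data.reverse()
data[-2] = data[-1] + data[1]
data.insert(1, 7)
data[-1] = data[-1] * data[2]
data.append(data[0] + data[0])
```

[10, 7, 25, 20]

pop() removes 2 → [5, 0, 5]
pop() removes 5 → [5, 0]
reverse → [0, 5]
data[-2] = data[-1]+data[1] = 5+5 = 10 → [10, 5]
insert 7 at 1 → [10, 7, 5]
data[-1] = data[-1]*data[2] = 5*5 = 25 → [10, 7, 25]
append data[0]+data[0] = 10+10 = 20 → [10, 7, 25, 20]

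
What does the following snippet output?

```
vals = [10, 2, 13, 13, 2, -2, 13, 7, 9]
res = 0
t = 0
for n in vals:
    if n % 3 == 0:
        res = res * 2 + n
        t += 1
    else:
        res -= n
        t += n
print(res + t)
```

-48

n=10: not %3==0, res = 0-10 = -10; t=10
n=2: not %3==0, res = (-10)-2 = -12; t=12
n=13: not %3==0, res = (-12)-13 = -25; t=25
n=13: not %3==0, res = (-25)-13 = -38; t=38
n=2: not %3==0, res = (-38)-2 = -40; t=40
n=-2: not %3==0, res = (-40)-(-2) = -38; t=38
n=13: not %3==0, res = (-38)-13 = -51; t=51
n=7: not %3==0, res = (-51)-7 = -58; t=58
n=9: %3==0, res = (-58)*2+9 = -107; t=59
res+t = (-107)+59 = -48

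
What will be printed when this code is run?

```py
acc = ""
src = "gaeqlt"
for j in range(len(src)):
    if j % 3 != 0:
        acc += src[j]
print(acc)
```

aelt

j=0: skip
j=1: add 'a' → 'a'
j=2: add 'e' → 'ae'
j=3: skip
j=4: add 'l' → 'ael'
j=5: add 't' → 'aelt'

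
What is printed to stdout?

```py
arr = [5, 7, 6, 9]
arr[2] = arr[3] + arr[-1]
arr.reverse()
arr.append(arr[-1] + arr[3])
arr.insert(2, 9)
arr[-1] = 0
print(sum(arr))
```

arr[2] = arr[3]+arr[-1] = 9+9 = 18 → [5, 7, 18, 9]
reverse → [9, 18, 7, 5]
append arr[-1]+arr[3] = 5+5 = 10 → [9, 18, 7, 5, 10]
insert 9 at 2 → [9, 18, 9, 7, 5, 10]
arr[-1] = 0 → [9, 18, 9, 7, 5, 0]
sum = 48

48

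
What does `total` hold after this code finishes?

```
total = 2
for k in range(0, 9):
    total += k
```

k=0: total = 2+0 = 2
k=1: total = 2+1 = 3
k=2: total = 3+2 = 5
k=3: total = 5+3 = 8
k=4: total = 8+4 = 12
k=5: total = 12+5 = 17
k=6: total = 17+6 = 23
k=7: total = 23+7 = 30
k=8: total = 30+8 = 38

38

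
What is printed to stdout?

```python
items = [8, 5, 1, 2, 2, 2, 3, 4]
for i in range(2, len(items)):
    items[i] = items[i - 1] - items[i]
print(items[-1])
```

i=2: items[2] = 5-1 = 4 → [8, 5, 4, 2, 2, 2, 3, 4]
i=3: items[3] = 4-2 = 2 → [8, 5, 4, 2, 2, 2, 3, 4]
i=4: items[4] = 2-2 = 0 → [8, 5, 4, 2, 0, 2, 3, 4]
i=5: items[5] = 0-2 = -2 → [8, 5, 4, 2, 0, -2, 3, 4]
i=6: items[6] = (-2)-3 = -5 → [8, 5, 4, 2, 0, -2, -5, 4]
i=7: items[7] = (-5)-4 = -9 → [8, 5, 4, 2, 0, -2, -5, -9]

-9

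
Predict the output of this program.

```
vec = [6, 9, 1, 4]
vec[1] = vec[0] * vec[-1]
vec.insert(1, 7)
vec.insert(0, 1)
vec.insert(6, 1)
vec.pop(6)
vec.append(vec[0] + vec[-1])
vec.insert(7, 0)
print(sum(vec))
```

vec[1] = vec[0]*vec[-1] = 6*4 = 24 → [6, 24, 1, 4]
insert 7 at 1 → [6, 7, 24, 1, 4]
insert 1 at 0 → [1, 6, 7, 24, 1, 4]
insert 1 at 6 → [1, 6, 7, 24, 1, 4, 1]
pop(6) removes 1 → [1, 6, 7, 24, 1, 4]
append vec[0]+vec[-1] = 1+4 = 5 → [1, 6, 7, 24, 1, 4, 5]
insert 0 at 7 → [1, 6, 7, 24, 1, 4, 5, 0]
sum = 48

48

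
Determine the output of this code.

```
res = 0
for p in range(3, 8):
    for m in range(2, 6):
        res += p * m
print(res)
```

p=3,m=2: res = 0+6 = 6
p=3,m=3: res = 6+9 = 15
p=3,m=4: res = 15+12 = 27
p=3,m=5: res = 27+15 = 42
p=4,m=2: res = 42+8 = 50
p=4,m=3: res = 50+12 = 62
p=4,m=4: res = 62+16 = 78
p=4,m=5: res = 78+20 = 98
p=5,m=2: res = 98+10 = 108
p=5,m=3: res = 108+15 = 123
p=5,m=4: res = 123+20 = 143
p=5,m=5: res = 143+25 = 168
p=6,m=2: res = 168+12 = 180
p=6,m=3: res = 180+18 = 198
p=6,m=4: res = 198+24 = 222
p=6,m=5: res = 222+30 = 252
p=7,m=2: res = 252+14 = 266
p=7,m=3: res = 266+21 = 287
p=7,m=4: res = 287+28 = 315
p=7,m=5: res = 315+35 = 350

350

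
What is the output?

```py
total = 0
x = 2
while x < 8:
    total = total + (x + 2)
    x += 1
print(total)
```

39

x=2: total = 0+4 = 4
x=3: total = 4+5 = 9
x=4: total = 9+6 = 15
x=5: total = 15+7 = 22
x=6: total = 22+8 = 30
x=7: total = 30+9 = 39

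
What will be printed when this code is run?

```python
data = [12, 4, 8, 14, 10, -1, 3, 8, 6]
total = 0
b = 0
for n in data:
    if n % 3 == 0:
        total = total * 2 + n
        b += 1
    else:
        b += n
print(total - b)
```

14

n=12: %3==0, total = 0*2+12 = 12; b=1
n=4: not %3==0; b=5
n=8: not %3==0; b=13
n=14: not %3==0; b=27
n=10: not %3==0; b=37
n=-1: not %3==0; b=36
n=3: %3==0, total = 12*2+3 = 27; b=37
n=8: not %3==0; b=45
n=6: %3==0, total = 27*2+6 = 60; b=46
total-b = 60-46 = 14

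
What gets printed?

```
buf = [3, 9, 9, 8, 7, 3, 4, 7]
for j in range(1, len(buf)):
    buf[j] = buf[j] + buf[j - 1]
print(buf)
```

[3, 12, 21, 29, 36, 39, 43, 50]

j=1: buf[1] = 9+3 = 12 → [3, 12, 9, 8, 7, 3, 4, 7]
j=2: buf[2] = 9+12 = 21 → [3, 12, 21, 8, 7, 3, 4, 7]
j=3: buf[3] = 8+21 = 29 → [3, 12, 21, 29, 7, 3, 4, 7]
j=4: buf[4] = 7+29 = 36 → [3, 12, 21, 29, 36, 3, 4, 7]
j=5: buf[5] = 3+36 = 39 → [3, 12, 21, 29, 36, 39, 4, 7]
j=6: buf[6] = 4+39 = 43 → [3, 12, 21, 29, 36, 39, 43, 7]
j=7: buf[7] = 7+43 = 50 → [3, 12, 21, 29, 36, 39, 43, 50]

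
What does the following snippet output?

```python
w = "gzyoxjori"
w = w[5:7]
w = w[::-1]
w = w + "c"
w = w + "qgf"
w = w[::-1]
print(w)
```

fgqcjo

slice [5:7] → 'jo'
reverse → 'oj'
+ 'c' → 'ojc'
+ 'qgf' → 'ojcqgf'
reverse → 'fgqcjo'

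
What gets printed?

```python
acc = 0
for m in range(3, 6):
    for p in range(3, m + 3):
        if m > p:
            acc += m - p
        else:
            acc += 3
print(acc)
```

31

m=3,p=3: not 3>3, acc = 0+3 = 3
m=3,p=4: not 3>4, acc = 3+3 = 6
m=3,p=5: not 3>5, acc = 6+3 = 9
m=4,p=3: 4>3, acc = 9+1 = 10
m=4,p=4: not 4>4, acc = 10+3 = 13
m=4,p=5: not 4>5, acc = 13+3 = 16
m=4,p=6: not 4>6, acc = 16+3 = 19
m=5,p=3: 5>3, acc = 19+2 = 21
m=5,p=4: 5>4, acc = 21+1 = 22
m=5,p=5: not 5>5, acc = 22+3 = 25
m=5,p=6: not 5>6, acc = 25+3 = 28
m=5,p=7: not 5>7, acc = 28+3 = 31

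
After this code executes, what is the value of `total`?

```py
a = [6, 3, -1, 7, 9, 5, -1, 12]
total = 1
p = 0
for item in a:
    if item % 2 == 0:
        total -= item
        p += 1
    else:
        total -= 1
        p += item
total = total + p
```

item=6: even, total = 1-6 = -5; p=1
item=3: not even, total = (-5)-1 = -6; p=4
item=-1: not even, total = (-6)-1 = -7; p=3
item=7: not even, total = (-7)-1 = -8; p=10
item=9: not even, total = (-8)-1 = -9; p=19
item=5: not even, total = (-9)-1 = -10; p=24
item=-1: not even, total = (-10)-1 = -11; p=23
item=12: even, total = (-11)-12 = -23; p=24
total+p = (-23)+24 = 1

1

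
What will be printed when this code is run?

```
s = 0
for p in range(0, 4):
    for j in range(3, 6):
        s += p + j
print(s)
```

p=0,j=3: s = 0+3 = 3
p=0,j=4: s = 3+4 = 7
p=0,j=5: s = 7+5 = 12
p=1,j=3: s = 12+4 = 16
p=1,j=4: s = 16+5 = 21
p=1,j=5: s = 21+6 = 27
p=2,j=3: s = 27+5 = 32
p=2,j=4: s = 32+6 = 38
p=2,j=5: s = 38+7 = 45
p=3,j=3: s = 45+6 = 51
p=3,j=4: s = 51+7 = 58
p=3,j=5: s = 58+8 = 66

66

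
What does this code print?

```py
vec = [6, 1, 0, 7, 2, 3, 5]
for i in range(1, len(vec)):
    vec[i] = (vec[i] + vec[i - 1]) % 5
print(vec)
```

i=1: vec[1] = (1+6)%5 = 2 → [6, 2, 0, 7, 2, 3, 5]
i=2: vec[2] = (0+2)%5 = 2 → [6, 2, 2, 7, 2, 3, 5]
i=3: vec[3] = (7+2)%5 = 4 → [6, 2, 2, 4, 2, 3, 5]
i=4: vec[4] = (2+4)%5 = 1 → [6, 2, 2, 4, 1, 3, 5]
i=5: vec[5] = (3+1)%5 = 4 → [6, 2, 2, 4, 1, 4, 5]
i=6: vec[6] = (5+4)%5 = 4 → [6, 2, 2, 4, 1, 4, 4]

[6, 2, 2, 4, 1, 4, 4]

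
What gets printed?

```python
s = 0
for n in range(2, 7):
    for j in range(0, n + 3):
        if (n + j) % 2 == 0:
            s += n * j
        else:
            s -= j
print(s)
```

240

n=2,j=0: even sum, s = 0+0 = 0
n=2,j=1: odd sum, s = 0-1 = -1
n=2,j=2: even sum, s = (-1)+4 = 3
n=2,j=3: odd sum, s = 3-3 = 0
n=2,j=4: even sum, s = 0+8 = 8
n=3,j=0: odd sum, s = 8-0 = 8
n=3,j=1: even sum, s = 8+3 = 11
n=3,j=2: odd sum, s = 11-2 = 9
n=3,j=3: even sum, s = 9+9 = 18
n=3,j=4: odd sum, s = 18-4 = 14
n=3,j=5: even sum, s = 14+15 = 29
n=4,j=0: even sum, s = 29+0 = 29
n=4,j=1: odd sum, s = 29-1 = 28
n=4,j=2: even sum, s = 28+8 = 36
n=4,j=3: odd sum, s = 36-3 = 33
n=4,j=4: even sum, s = 33+16 = 49
n=4,j=5: odd sum, s = 49-5 = 44
n=4,j=6: even sum, s = 44+24 = 68
n=5,j=0: odd sum, s = 68-0 = 68
n=5,j=1: even sum, s = 68+5 = 73
n=5,j=2: odd sum, s = 73-2 = 71
n=5,j=3: even sum, s = 71+15 = 86
n=5,j=4: odd sum, s = 86-4 = 82
n=5,j=5: even sum, s = 82+25 = 107
n=5,j=6: odd sum, s = 107-6 = 101
n=5,j=7: even sum, s = 101+35 = 136
n=6,j=0: even sum, s = 136+0 = 136
n=6,j=1: odd sum, s = 136-1 = 135
n=6,j=2: even sum, s = 135+12 = 147
n=6,j=3: odd sum, s = 147-3 = 144
n=6,j=4: even sum, s = 144+24 = 168
n=6,j=5: odd sum, s = 168-5 = 163
n=6,j=6: even sum, s = 163+36 = 199
n=6,j=7: odd sum, s = 199-7 = 192
n=6,j=8: even sum, s = 192+48 = 240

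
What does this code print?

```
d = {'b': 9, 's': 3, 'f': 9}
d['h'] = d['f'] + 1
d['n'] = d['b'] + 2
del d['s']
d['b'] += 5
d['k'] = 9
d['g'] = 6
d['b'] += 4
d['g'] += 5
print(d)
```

{'b': 18, 'f': 9, 'h': 10, 'n': 11, 'k': 9, 'g': 11}

d['h'] = d['f']+1 = 10 → {'b': 9, 's': 3, 'f': 9, 'h': 10}
d['n'] = d['b']+2 = 11 → {'b': 9, 's': 3, 'f': 9, 'h': 10, 'n': 11}
del 's' → {'b': 9, 'f': 9, 'h': 10, 'n': 11}
d['b'] = 9+5 = 14 → {'b': 14, 'f': 9, 'h': 10, 'n': 11}
d['k'] = 9 → {'b': 14, 'f': 9, 'h': 10, 'n': 11, 'k': 9}
d['g'] = 6 → {'b': 14, 'f': 9, 'h': 10, 'n': 11, 'k': 9, 'g': 6}
d['b'] = 14+4 = 18 → {'b': 18, 'f': 9, 'h': 10, 'n': 11, 'k': 9, 'g': 6}
d['g'] = 6+5 = 11 → {'b': 18, 'f': 9, 'h': 10, 'n': 11, 'k': 9, 'g': 11}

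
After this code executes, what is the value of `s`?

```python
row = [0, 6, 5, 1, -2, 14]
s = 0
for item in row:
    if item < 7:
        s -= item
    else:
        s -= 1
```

item=0: <7, s = 0-0 = 0
item=6: <7, s = 0-6 = -6
item=5: <7, s = (-6)-5 = -11
item=1: <7, s = (-11)-1 = -12
item=-2: <7, s = (-12)-(-2) = -10
item=14: not <7, s = (-10)-1 = -11

-11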